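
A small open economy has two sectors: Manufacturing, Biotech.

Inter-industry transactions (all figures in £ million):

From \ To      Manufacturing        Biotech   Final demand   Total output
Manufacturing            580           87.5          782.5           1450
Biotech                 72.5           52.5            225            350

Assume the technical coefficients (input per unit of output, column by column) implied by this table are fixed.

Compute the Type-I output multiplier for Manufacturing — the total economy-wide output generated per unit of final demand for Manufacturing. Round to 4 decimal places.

Technical coefficients a_ij = z_ij / X_j:
  a_11 = 580/1450 = 0.40, a_21 = 72.5/1450 = 0.05
  a_12 = 87.5/350 = 0.25, a_22 = 52.5/350 = 0.15
I − A =
  [   0.60    -0.25]
  [  -0.05     0.85]
det(I−A) = (0.60)(0.85) − (-0.25)(-0.05) = 0.4975
adj(I−A) = [[0.85, 0.25], [0.05, 0.60]]
(I − A)⁻¹ = adj(I−A) / det(I−A) ≈
  [   1.70854     0.50251]
  [   0.10050     1.20603]
The output multiplier for sector j is the column-j sum of the Leontief inverse (I − A)⁻¹ = adj(I−A) / det(I−A).
Column 1 of adj(I−A): (0.85, 0.05); det(I−A) = 0.4975.
m_1 = (0.85 + 0.05) / 0.4975 = 0.90 / 0.4975 ≈ 1.8090.

m_1 = 1.8090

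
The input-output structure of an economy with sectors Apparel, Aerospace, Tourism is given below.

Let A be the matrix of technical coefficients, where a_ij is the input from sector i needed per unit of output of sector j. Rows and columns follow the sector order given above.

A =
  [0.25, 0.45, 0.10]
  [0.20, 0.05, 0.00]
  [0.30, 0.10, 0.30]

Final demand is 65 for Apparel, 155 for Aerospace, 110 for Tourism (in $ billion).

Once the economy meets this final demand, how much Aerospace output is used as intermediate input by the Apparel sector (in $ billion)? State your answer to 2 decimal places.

z_21 = 51.35

I − A =
  [   0.75    -0.45    -0.10]
  [  -0.20     0.95     0.00]
  [  -0.30    -0.10     0.70]
Cofactors of I−A, C_ij = (−1)^(i+j)·(minor ij) (rows/columns in the sector order above):
  C_11 = (0.95)(0.70) − (0.00)(-0.10) = 0.6650
  C_12 = −[(-0.20)(0.70) − (0.00)(-0.30)] = 0.1400
  C_13 = (-0.20)(-0.10) − (0.95)(-0.30) = 0.3050
  C_21 = −[(-0.45)(0.70) − (-0.10)(-0.10)] = 0.3250
  C_22 = (0.75)(0.70) − (-0.10)(-0.30) = 0.4950
  C_23 = −[(0.75)(-0.10) − (-0.45)(-0.30)] = 0.2100
  C_31 = (-0.45)(0.00) − (-0.10)(0.95) = 0.0950
  C_32 = −[(0.75)(0.00) − (-0.10)(-0.20)] = 0.0200
  C_33 = (0.75)(0.95) − (-0.45)(-0.20) = 0.6225
det(I−A) = Σ_j (I−A)_1j·C_1j = (0.75)(0.6650) + (-0.45)(0.1400) + (-0.10)(0.3050) = 0.40525
adj(I−A) = Cᵀ =
  [ 0.6650   0.3250   0.0950]
  [ 0.1400   0.4950   0.0200]
  [ 0.3050   0.2100   0.6225]
(I − A)⁻¹ = adj(I−A) / det(I−A) ≈
  [   1.6410     0.8020     0.2344]
  [   0.3455     1.2215     0.0494]
  [   0.7526     0.5182     1.5361]
First solve x = (I − A)⁻¹ d = adj(I−A)·d / det(I−A); in particular x_1 = (0.6650·65 + 0.3250·155 + 0.0950·110) / 0.40525 = 104.05 / 0.40525 ≈ 256.7551.
Intermediate flow from 2 to 1: z_21 = a_21 · x_1 = 0.20 × 104.05 / 0.40525 = 20.81 / 0.40525 ≈ 51.35.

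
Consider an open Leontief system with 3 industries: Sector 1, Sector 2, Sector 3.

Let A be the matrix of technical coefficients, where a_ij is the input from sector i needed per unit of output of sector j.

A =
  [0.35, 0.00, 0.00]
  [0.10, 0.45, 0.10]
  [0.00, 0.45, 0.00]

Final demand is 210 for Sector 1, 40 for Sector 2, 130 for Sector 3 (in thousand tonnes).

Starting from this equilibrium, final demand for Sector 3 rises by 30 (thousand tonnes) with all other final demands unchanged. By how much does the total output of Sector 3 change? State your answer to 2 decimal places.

I − A =
  [   0.65     0.00     0.00]
  [  -0.10     0.55    -0.10]
  [   0.00    -0.45     1.00]
Cofactors of I−A, C_ij = (−1)^(i+j)·(minor ij) (rows/columns in the sector order above):
  C_11 = (0.55)(1.00) − (-0.10)(-0.45) = 0.5050
  C_12 = −[(-0.10)(1.00) − (-0.10)(0.00)] = 0.1000
  C_13 = (-0.10)(-0.45) − (0.55)(0.00) = 0.0450
  C_21 = −[(0.00)(1.00) − (0.00)(-0.45)] = 0.0000
  C_22 = (0.65)(1.00) − (0.00)(0.00) = 0.6500
  C_23 = −[(0.65)(-0.45) − (0.00)(0.00)] = 0.2925
  C_31 = (0.00)(-0.10) − (0.00)(0.55) = 0.0000
  C_32 = −[(0.65)(-0.10) − (0.00)(-0.10)] = 0.0650
  C_33 = (0.65)(0.55) − (0.00)(-0.10) = 0.3575
det(I−A) = Σ_j (I−A)_1j·C_1j = (0.65)(0.5050) + (0.00)(0.1000) + (0.00)(0.0450) = 0.32825
adj(I−A) = Cᵀ =
  [ 0.5050   0.0000   0.0000]
  [ 0.1000   0.6500   0.0650]
  [ 0.0450   0.2925   0.3575]
(I − A)⁻¹ = adj(I−A) / det(I−A) ≈
  [   1.5385     0.0000     0.0000]
  [   0.3046     1.9802     0.1980]
  [   0.1371     0.8911     1.0891]
Δx = (I − A)⁻¹ Δd with Δd having +30 in the Sector 3 component and 0 elsewhere.
So Δx_3 = L_33 · (+30), where L_33 = adj(I−A)_33 / det(I−A) = 0.3575 / 0.32825.
Δx_3 = 0.3575 × (+30) / 0.32825 = 10.725 / 0.32825 ≈ 32.67.

Δx_3 = 32.67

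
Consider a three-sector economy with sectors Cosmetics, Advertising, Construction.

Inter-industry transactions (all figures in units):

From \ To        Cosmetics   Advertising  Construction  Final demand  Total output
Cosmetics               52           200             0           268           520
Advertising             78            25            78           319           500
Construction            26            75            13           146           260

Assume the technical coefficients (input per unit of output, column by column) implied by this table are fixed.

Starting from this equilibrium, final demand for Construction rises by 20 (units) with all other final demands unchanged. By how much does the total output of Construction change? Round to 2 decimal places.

Δx_3 = 22.43

Technical coefficients a_ij = z_ij / X_j:
  a_11 = 52/520 = 0.10, a_21 = 78/520 = 0.15, a_31 = 26/520 = 0.05
  a_12 = 200/500 = 0.40, a_22 = 25/500 = 0.05, a_32 = 75/500 = 0.15
  a_13 = 0/260 = 0.00, a_23 = 78/260 = 0.30, a_33 = 13/260 = 0.05
I − A =
  [   0.90    -0.40     0.00]
  [  -0.15     0.95    -0.30]
  [  -0.05    -0.15     0.95]
Cofactors of I−A, C_ij = (−1)^(i+j)·(minor ij) (rows/columns in the sector order above):
  C_11 = (0.95)(0.95) − (-0.30)(-0.15) = 0.8575
  C_12 = −[(-0.15)(0.95) − (-0.30)(-0.05)] = 0.1575
  C_13 = (-0.15)(-0.15) − (0.95)(-0.05) = 0.0700
  C_21 = −[(-0.40)(0.95) − (0.00)(-0.15)] = 0.3800
  C_22 = (0.90)(0.95) − (0.00)(-0.05) = 0.8550
  C_23 = −[(0.90)(-0.15) − (-0.40)(-0.05)] = 0.1550
  C_31 = (-0.40)(-0.30) − (0.00)(0.95) = 0.1200
  C_32 = −[(0.90)(-0.30) − (0.00)(-0.15)] = 0.2700
  C_33 = (0.90)(0.95) − (-0.40)(-0.15) = 0.7950
det(I−A) = Σ_j (I−A)_1j·C_1j = (0.90)(0.8575) + (-0.40)(0.1575) + (0.00)(0.0700) = 0.70875
adj(I−A) = Cᵀ =
  [ 0.8575   0.3800   0.1200]
  [ 0.1575   0.8550   0.2700]
  [ 0.0700   0.1550   0.7950]
(I − A)⁻¹ = adj(I−A) / det(I−A) ≈
  [   1.2099     0.5362     0.1693]
  [   0.2222     1.2063     0.3810]
  [   0.0988     0.2187     1.1217]
Δx = (I − A)⁻¹ Δd with Δd having +20 in the Construction component and 0 elsewhere.
So Δx_3 = L_33 · (+20), where L_33 = adj(I−A)_33 / det(I−A) = 0.7950 / 0.70875.
Δx_3 = 0.7950 × (+20) / 0.70875 = 15.90 / 0.70875 ≈ 22.43.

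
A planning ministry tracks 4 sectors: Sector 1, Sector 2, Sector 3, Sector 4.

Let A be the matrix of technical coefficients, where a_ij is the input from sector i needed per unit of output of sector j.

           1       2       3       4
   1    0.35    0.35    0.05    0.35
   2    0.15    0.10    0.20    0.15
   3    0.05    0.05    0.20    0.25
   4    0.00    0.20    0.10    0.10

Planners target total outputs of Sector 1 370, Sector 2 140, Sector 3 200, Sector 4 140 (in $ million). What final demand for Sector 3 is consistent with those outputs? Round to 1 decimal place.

I − A =
  [   0.65    -0.35    -0.05    -0.35]
  [  -0.15     0.90    -0.20    -0.15]
  [  -0.05    -0.05     0.80    -0.25]
  [   0.00    -0.20    -0.10     0.90]
d = (I − A) x:
  d_1 = (+0.65)·370 + (-0.35)·140 + (-0.05)·200 + (-0.35)·140 = 132.5
  d_2 = (-0.15)·370 + (+0.90)·140 + (-0.20)·200 + (-0.15)·140 = 9.5
  d_3 = (-0.05)·370 + (-0.05)·140 + (+0.80)·200 + (-0.25)·140 = 99.5
  d_4 = (+0.00)·370 + (-0.20)·140 + (-0.10)·200 + (+0.90)·140 = 78.0

d_3 = 99.5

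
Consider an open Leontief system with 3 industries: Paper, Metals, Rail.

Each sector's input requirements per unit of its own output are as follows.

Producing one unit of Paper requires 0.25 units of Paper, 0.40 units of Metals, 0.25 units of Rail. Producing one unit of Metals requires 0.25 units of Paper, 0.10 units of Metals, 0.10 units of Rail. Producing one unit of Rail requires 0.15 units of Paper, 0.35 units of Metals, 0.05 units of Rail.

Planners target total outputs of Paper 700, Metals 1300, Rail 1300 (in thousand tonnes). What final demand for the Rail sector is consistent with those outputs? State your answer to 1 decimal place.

I − A =
  [   0.75    -0.25    -0.15]
  [  -0.40     0.90    -0.35]
  [  -0.25    -0.10     0.95]
d = (I − A) x:
  d_1 = (+0.75)·700 + (-0.25)·1300 + (-0.15)·1300 = 5.0
  d_2 = (-0.40)·700 + (+0.90)·1300 + (-0.35)·1300 = 435.0
  d_3 = (-0.25)·700 + (-0.10)·1300 + (+0.95)·1300 = 930.0

d_3 = 930.0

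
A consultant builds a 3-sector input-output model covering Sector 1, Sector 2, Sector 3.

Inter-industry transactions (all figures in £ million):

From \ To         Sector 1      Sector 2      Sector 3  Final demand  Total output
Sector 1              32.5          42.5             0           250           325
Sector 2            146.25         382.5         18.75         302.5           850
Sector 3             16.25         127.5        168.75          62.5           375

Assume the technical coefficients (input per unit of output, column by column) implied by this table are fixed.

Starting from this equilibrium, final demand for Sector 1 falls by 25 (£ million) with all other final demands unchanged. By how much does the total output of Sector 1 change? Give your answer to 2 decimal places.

Technical coefficients a_ij = z_ij / X_j:
  a_11 = 32.5/325 = 0.10, a_21 = 146.25/325 = 0.45, a_31 = 16.25/325 = 0.05
  a_12 = 42.5/850 = 0.05, a_22 = 382.5/850 = 0.45, a_32 = 127.5/850 = 0.15
  a_13 = 0/375 = 0.00, a_23 = 18.75/375 = 0.05, a_33 = 168.75/375 = 0.45
I − A =
  [   0.90    -0.05     0.00]
  [  -0.45     0.55    -0.05]
  [  -0.05    -0.15     0.55]
Cofactors of I−A, C_ij = (−1)^(i+j)·(minor ij) (rows/columns in the sector order above):
  C_11 = (0.55)(0.55) − (-0.05)(-0.15) = 0.2950
  C_12 = −[(-0.45)(0.55) − (-0.05)(-0.05)] = 0.2500
  C_13 = (-0.45)(-0.15) − (0.55)(-0.05) = 0.0950
  C_21 = −[(-0.05)(0.55) − (0.00)(-0.15)] = 0.0275
  C_22 = (0.90)(0.55) − (0.00)(-0.05) = 0.4950
  C_23 = −[(0.90)(-0.15) − (-0.05)(-0.05)] = 0.1375
  C_31 = (-0.05)(-0.05) − (0.00)(0.55) = 0.0025
  C_32 = −[(0.90)(-0.05) − (0.00)(-0.45)] = 0.0450
  C_33 = (0.90)(0.55) − (-0.05)(-0.45) = 0.4725
det(I−A) = Σ_j (I−A)_1j·C_1j = (0.90)(0.2950) + (-0.05)(0.2500) + (0.00)(0.0950) = 0.2530
adj(I−A) = Cᵀ =
  [ 0.2950   0.0275   0.0025]
  [ 0.2500   0.4950   0.0450]
  [ 0.0950   0.1375   0.4725]
(I − A)⁻¹ = adj(I−A) / det(I−A) ≈
  [   1.1660     0.1087     0.0099]
  [   0.9881     1.9565     0.1779]
  [   0.3755     0.5435     1.8676]
Δx = (I − A)⁻¹ Δd with Δd having -25 in the Sector 1 component and 0 elsewhere.
So Δx_1 = L_11 · (-25), where L_11 = adj(I−A)_11 / det(I−A) = 0.2950 / 0.2530.
Δx_1 = 0.2950 × (-25) / 0.2530 = -7.375 / 0.2530 ≈ -29.15.

Δx_1 = -29.15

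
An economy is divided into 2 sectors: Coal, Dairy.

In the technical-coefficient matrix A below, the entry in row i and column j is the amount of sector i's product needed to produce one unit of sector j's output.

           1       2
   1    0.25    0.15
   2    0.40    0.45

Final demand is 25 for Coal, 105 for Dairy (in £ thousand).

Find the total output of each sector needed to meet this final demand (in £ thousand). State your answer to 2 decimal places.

x_1 = 83.69, x_2 = 251.77

I − A =
  [   0.75    -0.15]
  [  -0.40     0.55]
det(I−A) = (0.75)(0.55) − (-0.15)(-0.40) = 0.3525
adj(I−A) = [[0.55, 0.15], [0.40, 0.75]]
(I − A)⁻¹ = adj(I−A) / det(I−A) ≈
  [   1.5603     0.4255]
  [   1.1348     2.1277]
x = (I − A)⁻¹ d = adj(I−A)·d / det(I−A), with det(I−A) = 0.3525:
  x_1 = (0.55·25 + 0.15·105) / 0.3525 = 29.50 / 0.3525 ≈ 83.69
  x_2 = (0.40·25 + 0.75·105) / 0.3525 = 88.75 / 0.3525 ≈ 251.77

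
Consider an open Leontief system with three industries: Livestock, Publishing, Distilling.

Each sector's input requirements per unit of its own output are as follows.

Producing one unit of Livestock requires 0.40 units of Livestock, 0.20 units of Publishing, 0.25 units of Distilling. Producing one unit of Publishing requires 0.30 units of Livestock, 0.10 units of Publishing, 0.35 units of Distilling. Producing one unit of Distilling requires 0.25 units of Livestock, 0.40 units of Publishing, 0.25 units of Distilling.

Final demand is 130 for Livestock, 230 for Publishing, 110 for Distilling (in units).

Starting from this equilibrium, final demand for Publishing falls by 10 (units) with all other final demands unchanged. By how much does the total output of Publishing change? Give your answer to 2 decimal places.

Δx_2 = -22.50

I − A =
  [   0.60    -0.30    -0.25]
  [  -0.20     0.90    -0.40]
  [  -0.25    -0.35     0.75]
Cofactors of I−A, C_ij = (−1)^(i+j)·(minor ij) (rows/columns in the sector order above):
  C_11 = (0.90)(0.75) − (-0.40)(-0.35) = 0.5350
  C_12 = −[(-0.20)(0.75) − (-0.40)(-0.25)] = 0.2500
  C_13 = (-0.20)(-0.35) − (0.90)(-0.25) = 0.2950
  C_21 = −[(-0.30)(0.75) − (-0.25)(-0.35)] = 0.3125
  C_22 = (0.60)(0.75) − (-0.25)(-0.25) = 0.3875
  C_23 = −[(0.60)(-0.35) − (-0.30)(-0.25)] = 0.2850
  C_31 = (-0.30)(-0.40) − (-0.25)(0.90) = 0.3450
  C_32 = −[(0.60)(-0.40) − (-0.25)(-0.20)] = 0.2900
  C_33 = (0.60)(0.90) − (-0.30)(-0.20) = 0.4800
det(I−A) = Σ_j (I−A)_1j·C_1j = (0.60)(0.5350) + (-0.30)(0.2500) + (-0.25)(0.2950) = 0.17225
adj(I−A) = Cᵀ =
  [ 0.5350   0.3125   0.3450]
  [ 0.2500   0.3875   0.2900]
  [ 0.2950   0.2850   0.4800]
(I − A)⁻¹ = adj(I−A) / det(I−A) ≈
  [   3.1060     1.8142     2.0029]
  [   1.4514     2.2496     1.6836]
  [   1.7126     1.6546     2.7866]
Δx = (I − A)⁻¹ Δd with Δd having -10 in the Publishing component and 0 elsewhere.
So Δx_2 = L_22 · (-10), where L_22 = adj(I−A)_22 / det(I−A) = 0.3875 / 0.17225.
Δx_2 = 0.3875 × (-10) / 0.17225 = -3.875 / 0.17225 ≈ -22.50.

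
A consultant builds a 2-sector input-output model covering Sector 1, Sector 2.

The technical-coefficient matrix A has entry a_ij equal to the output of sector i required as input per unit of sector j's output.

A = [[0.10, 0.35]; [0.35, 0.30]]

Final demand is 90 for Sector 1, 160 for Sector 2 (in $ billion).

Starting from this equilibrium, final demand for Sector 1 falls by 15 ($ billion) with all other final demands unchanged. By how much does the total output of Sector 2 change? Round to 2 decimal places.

Δx_2 = -10.34

I − A =
  [   0.90    -0.35]
  [  -0.35     0.70]
det(I−A) = (0.90)(0.70) − (-0.35)(-0.35) = 0.5075
adj(I−A) = [[0.70, 0.35], [0.35, 0.90]]
(I − A)⁻¹ = adj(I−A) / det(I−A) ≈
  [   1.3793     0.6897]
  [   0.6897     1.7734]
Δx = (I − A)⁻¹ Δd with Δd having -15 in the Sector 1 component and 0 elsewhere.
So Δx_2 = L_21 · (-15), where L_21 = adj(I−A)_21 / det(I−A) = 0.35 / 0.5075.
Δx_2 = 0.35 × (-15) / 0.5075 = -5.25 / 0.5075 ≈ -10.34.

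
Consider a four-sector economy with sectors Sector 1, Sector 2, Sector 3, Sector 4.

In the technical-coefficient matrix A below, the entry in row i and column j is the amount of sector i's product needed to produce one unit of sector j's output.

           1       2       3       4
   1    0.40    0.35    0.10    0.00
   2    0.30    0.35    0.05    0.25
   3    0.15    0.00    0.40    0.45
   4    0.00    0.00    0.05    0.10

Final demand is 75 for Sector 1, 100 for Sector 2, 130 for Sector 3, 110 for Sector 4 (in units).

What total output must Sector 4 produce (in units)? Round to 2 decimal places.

x_4 = 146.87

I − A =
  [   0.60    -0.35    -0.10     0.00]
  [  -0.30     0.65    -0.05    -0.25]
  [  -0.15     0.00     0.60    -0.45]
  [   0.00     0.00    -0.05     0.90]
Compute the cofactors C_ij = (−1)^(i+j)·(3×3 minor ij) of I−A; the adjugate is their transpose:
adj(I−A) = Cᵀ =
  [ 0.336375   0.181125   0.078625   0.089625]
  [ 0.163875   0.297000   0.061500   0.113250]
  [ 0.087750   0.047250   0.256500   0.141375]
  [ 0.004875   0.002625   0.014250   0.158625]
det(I−A) = Σ_j (I−A)_1j·C_1j = (0.60)(0.336375) + (-0.35)(0.163875) + (-0.10)(0.087750) + (0.00)(0.004875) = 0.13569375
(I − A)⁻¹ = adj(I−A) / det(I−A) ≈
  [   2.4789     1.3348     0.5794     0.6605]
  [   1.2077     2.1888     0.4532     0.8346]
  [   0.6467     0.3482     1.8903     1.0419]
  [   0.0359     0.0193     0.1050     1.1690]
x = (I − A)⁻¹ d = adj(I−A)·d / det(I−A), with det(I−A) = 0.13569375:
  x_1 = (0.336375·75 + 0.181125·100 + 0.078625·130 + 0.089625·110) / 0.13569375 = 63.420625 / 0.13569375 ≈ 467.38
  x_2 = (0.163875·75 + 0.297000·100 + 0.061500·130 + 0.113250·110) / 0.13569375 = 62.443125 / 0.13569375 ≈ 460.18
  x_3 = (0.087750·75 + 0.047250·100 + 0.256500·130 + 0.141375·110) / 0.13569375 = 60.2025 / 0.13569375 ≈ 443.66
  x_4 = (0.004875·75 + 0.002625·100 + 0.014250·130 + 0.158625·110) / 0.13569375 = 19.929375 / 0.13569375 ≈ 146.87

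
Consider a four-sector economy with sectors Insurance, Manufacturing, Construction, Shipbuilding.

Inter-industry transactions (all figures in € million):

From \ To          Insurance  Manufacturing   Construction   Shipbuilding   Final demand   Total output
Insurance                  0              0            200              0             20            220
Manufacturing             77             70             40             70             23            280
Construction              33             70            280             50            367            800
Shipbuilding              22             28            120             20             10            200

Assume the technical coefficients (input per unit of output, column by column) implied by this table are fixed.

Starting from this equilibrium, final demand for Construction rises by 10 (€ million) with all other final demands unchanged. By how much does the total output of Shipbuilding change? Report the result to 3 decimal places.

Δx_S = 4.685

Technical coefficients a_ij = z_ij / X_j:
  a_II = 0/220 = 0.00, a_MI = 77/220 = 0.35, a_CI = 33/220 = 0.15, a_SI = 22/220 = 0.10
  a_IM = 0/280 = 0.00, a_MM = 70/280 = 0.25, a_CM = 70/280 = 0.25, a_SM = 28/280 = 0.10
  a_IC = 200/800 = 0.25, a_MC = 40/800 = 0.05, a_CC = 280/800 = 0.35, a_SC = 120/800 = 0.15
  a_IS = 0/200 = 0.00, a_MS = 70/200 = 0.35, a_CS = 50/200 = 0.25, a_SS = 20/200 = 0.10
I − A =
  [   1.00     0.00    -0.25     0.00]
  [  -0.35     0.75    -0.05    -0.35]
  [  -0.15    -0.25     0.65    -0.25]
  [  -0.10    -0.10    -0.15     0.90]
Compute the cofactors C_ij = (−1)^(i+j)·(3×3 minor ij) of I−A; the adjugate is their transpose:
adj(I−A) = Cᵀ =
  [ 0.36225   0.06250   0.16000   0.06875]
  [ 0.23025   0.50750   0.18500   0.24875]
  [ 0.21100   0.25000   0.64000   0.27500]
  [ 0.10100   0.10500   0.14500   0.42500]
det(I−A) = Σ_j (I−A)_1j·C_1j = (1.00)(0.36225) + (0.00)(0.23025) + (-0.25)(0.21100) + (0.00)(0.10100) = 0.3095
(I − A)⁻¹ = adj(I−A) / det(I−A) ≈
  [   1.1704     0.2019     0.5170     0.2221]
  [   0.7439     1.6397     0.5977     0.8037]
  [   0.6817     0.8078     2.0679     0.8885]
  [   0.3263     0.3393     0.4685     1.3732]
Δx = (I − A)⁻¹ Δd with Δd having +10 in the Construction component and 0 elsewhere.
So Δx_S = L_SC · (+10), where L_SC = adj(I−A)_SC / det(I−A) = 0.14500 / 0.3095.
Δx_S = 0.14500 × (+10) / 0.3095 = 1.45 / 0.3095 ≈ 4.685.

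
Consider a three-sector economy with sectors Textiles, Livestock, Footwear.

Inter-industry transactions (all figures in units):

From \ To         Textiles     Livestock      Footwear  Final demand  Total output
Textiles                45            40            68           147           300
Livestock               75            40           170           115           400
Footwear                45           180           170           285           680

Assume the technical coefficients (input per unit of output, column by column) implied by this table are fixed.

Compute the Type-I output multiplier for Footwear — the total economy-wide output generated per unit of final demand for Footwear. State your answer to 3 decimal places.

Technical coefficients a_ij = z_ij / X_j:
  a_11 = 45/300 = 0.15, a_21 = 75/300 = 0.25, a_31 = 45/300 = 0.15
  a_12 = 40/400 = 0.10, a_22 = 40/400 = 0.10, a_32 = 180/400 = 0.45
  a_13 = 68/680 = 0.10, a_23 = 170/680 = 0.25, a_33 = 170/680 = 0.25
I − A =
  [   0.85    -0.10    -0.10]
  [  -0.25     0.90    -0.25]
  [  -0.15    -0.45     0.75]
Cofactors of I−A, C_ij = (−1)^(i+j)·(minor ij) (rows/columns in the sector order above):
  C_11 = (0.90)(0.75) − (-0.25)(-0.45) = 0.5625
  C_12 = −[(-0.25)(0.75) − (-0.25)(-0.15)] = 0.2250
  C_13 = (-0.25)(-0.45) − (0.90)(-0.15) = 0.2475
  C_21 = −[(-0.10)(0.75) − (-0.10)(-0.45)] = 0.1200
  C_22 = (0.85)(0.75) − (-0.10)(-0.15) = 0.6225
  C_23 = −[(0.85)(-0.45) − (-0.10)(-0.15)] = 0.3975
  C_31 = (-0.10)(-0.25) − (-0.10)(0.90) = 0.1150
  C_32 = −[(0.85)(-0.25) − (-0.10)(-0.25)] = 0.2375
  C_33 = (0.85)(0.90) − (-0.10)(-0.25) = 0.7400
det(I−A) = Σ_j (I−A)_1j·C_1j = (0.85)(0.5625) + (-0.10)(0.2250) + (-0.10)(0.2475) = 0.430875
adj(I−A) = Cᵀ =
  [ 0.5625   0.1200   0.1150]
  [ 0.2250   0.6225   0.2375]
  [ 0.2475   0.3975   0.7400]
(I − A)⁻¹ = adj(I−A) / det(I−A) ≈
  [   1.3055     0.2785     0.2669]
  [   0.5222     1.4447     0.5512]
  [   0.5744     0.9225     1.7174]
The output multiplier for sector j is the column-j sum of the Leontief inverse (I − A)⁻¹ = adj(I−A) / det(I−A).
Column 3 of adj(I−A): (0.1150, 0.2375, 0.7400); det(I−A) = 0.430875.
m_3 = (0.1150 + 0.2375 + 0.7400) / 0.430875 = 1.0925 / 0.430875 ≈ 2.536.

m_3 = 2.536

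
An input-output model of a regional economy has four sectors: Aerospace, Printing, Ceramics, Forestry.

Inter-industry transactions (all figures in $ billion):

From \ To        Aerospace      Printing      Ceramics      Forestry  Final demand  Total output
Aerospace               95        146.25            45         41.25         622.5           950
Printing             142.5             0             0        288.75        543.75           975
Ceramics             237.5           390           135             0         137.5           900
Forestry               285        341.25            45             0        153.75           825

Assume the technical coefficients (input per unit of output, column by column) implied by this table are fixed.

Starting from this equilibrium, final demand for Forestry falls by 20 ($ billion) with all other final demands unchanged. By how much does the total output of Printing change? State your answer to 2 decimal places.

Δx_P = -8.99

Technical coefficients a_ij = z_ij / X_j:
  a_AA = 95/950 = 0.10, a_PA = 142.5/950 = 0.15, a_CA = 237.5/950 = 0.25, a_FA = 285/950 = 0.30
  a_AP = 146.25/975 = 0.15, a_PP = 0/975 = 0.00, a_CP = 390/975 = 0.40, a_FP = 341.25/975 = 0.35
  a_AC = 45/900 = 0.05, a_PC = 0/900 = 0.00, a_CC = 135/900 = 0.15, a_FC = 45/900 = 0.05
  a_AF = 41.25/825 = 0.05, a_PF = 288.75/825 = 0.35, a_CF = 0/825 = 0.00, a_FF = 0/825 = 0.00
I − A =
  [   0.90    -0.15    -0.05    -0.05]
  [  -0.15     1.00     0.00    -0.35]
  [  -0.25    -0.40     0.85     0.00]
  [  -0.30    -0.35    -0.05     1.00]
Compute the cofactors C_ij = (−1)^(i+j)·(3×3 minor ij) of I−A; the adjugate is their transpose:
adj(I−A) = Cᵀ =
  [ 0.738875   0.163375   0.049000   0.094125]
  [ 0.221125   0.739125   0.028875   0.269750]
  [ 0.321375   0.395875   0.733875   0.154625]
  [ 0.315125   0.327500   0.061500   0.730375]
det(I−A) = Σ_j (I−A)_1j·C_1j = (0.90)(0.738875) + (-0.15)(0.221125) + (-0.05)(0.321375) + (-0.05)(0.315125) = 0.59999375
(I − A)⁻¹ = adj(I−A) / det(I−A) ≈
  [   1.2315     0.2723     0.0817     0.1569]
  [   0.3685     1.2319     0.0481     0.4496]
  [   0.5356     0.6598     1.2231     0.2577]
  [   0.5252     0.5458     0.1025     1.2173]
Δx = (I − A)⁻¹ Δd with Δd having -20 in the Forestry component and 0 elsewhere.
So Δx_P = L_PF · (-20), where L_PF = adj(I−A)_PF / det(I−A) = 0.269750 / 0.59999375.
Δx_P = 0.269750 × (-20) / 0.59999375 = -5.395 / 0.59999375 ≈ -8.99.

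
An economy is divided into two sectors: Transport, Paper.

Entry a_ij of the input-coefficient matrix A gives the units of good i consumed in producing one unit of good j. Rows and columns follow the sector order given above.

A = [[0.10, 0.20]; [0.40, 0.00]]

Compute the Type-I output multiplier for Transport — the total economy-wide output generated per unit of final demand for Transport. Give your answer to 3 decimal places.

m_T = 1.707

I − A =
  [   0.90    -0.20]
  [  -0.40     1.00]
det(I−A) = (0.90)(1.00) − (-0.20)(-0.40) = 0.8200
adj(I−A) = [[1.00, 0.20], [0.40, 0.90]]
(I − A)⁻¹ = adj(I−A) / det(I−A) ≈
  [   1.2195     0.2439]
  [   0.4878     1.0976]
The output multiplier for sector j is the column-j sum of the Leontief inverse (I − A)⁻¹ = adj(I−A) / det(I−A).
Column T of adj(I−A): (1.00, 0.40); det(I−A) = 0.8200.
m_T = (1.00 + 0.40) / 0.8200 = 1.40 / 0.8200 ≈ 1.707.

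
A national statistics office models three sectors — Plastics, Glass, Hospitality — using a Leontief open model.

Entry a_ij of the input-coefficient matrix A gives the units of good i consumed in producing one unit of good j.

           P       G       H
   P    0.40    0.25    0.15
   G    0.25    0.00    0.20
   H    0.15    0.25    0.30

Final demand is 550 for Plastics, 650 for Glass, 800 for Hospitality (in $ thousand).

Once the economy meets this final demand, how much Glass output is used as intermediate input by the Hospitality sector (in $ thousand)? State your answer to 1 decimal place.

z_GH = 435.8

I − A =
  [   0.60    -0.25    -0.15]
  [  -0.25     1.00    -0.20]
  [  -0.15    -0.25     0.70]
Cofactors of I−A, C_ij = (−1)^(i+j)·(minor ij) (rows/columns in the sector order above):
  C_11 = (1.00)(0.70) − (-0.20)(-0.25) = 0.6500
  C_12 = −[(-0.25)(0.70) − (-0.20)(-0.15)] = 0.2050
  C_13 = (-0.25)(-0.25) − (1.00)(-0.15) = 0.2125
  C_21 = −[(-0.25)(0.70) − (-0.15)(-0.25)] = 0.2125
  C_22 = (0.60)(0.70) − (-0.15)(-0.15) = 0.3975
  C_23 = −[(0.60)(-0.25) − (-0.25)(-0.15)] = 0.1875
  C_31 = (-0.25)(-0.20) − (-0.15)(1.00) = 0.2000
  C_32 = −[(0.60)(-0.20) − (-0.15)(-0.25)] = 0.1575
  C_33 = (0.60)(1.00) − (-0.25)(-0.25) = 0.5375
det(I−A) = Σ_j (I−A)_1j·C_1j = (0.60)(0.6500) + (-0.25)(0.2050) + (-0.15)(0.2125) = 0.306875
adj(I−A) = Cᵀ =
  [ 0.6500   0.2125   0.2000]
  [ 0.2050   0.3975   0.1575]
  [ 0.2125   0.1875   0.5375]
(I − A)⁻¹ = adj(I−A) / det(I−A) ≈
  [   2.1181     0.6925     0.6517]
  [   0.6680     1.2953     0.5132]
  [   0.6925     0.6110     1.7515]
First solve x = (I − A)⁻¹ d = adj(I−A)·d / det(I−A); in particular x_H = (0.2125·550 + 0.1875·650 + 0.5375·800) / 0.306875 = 668.75 / 0.306875 ≈ 2179.226.
Intermediate flow from G to H: z_GH = a_GH · x_H = 0.20 × 668.75 / 0.306875 = 133.75 / 0.306875 ≈ 435.8.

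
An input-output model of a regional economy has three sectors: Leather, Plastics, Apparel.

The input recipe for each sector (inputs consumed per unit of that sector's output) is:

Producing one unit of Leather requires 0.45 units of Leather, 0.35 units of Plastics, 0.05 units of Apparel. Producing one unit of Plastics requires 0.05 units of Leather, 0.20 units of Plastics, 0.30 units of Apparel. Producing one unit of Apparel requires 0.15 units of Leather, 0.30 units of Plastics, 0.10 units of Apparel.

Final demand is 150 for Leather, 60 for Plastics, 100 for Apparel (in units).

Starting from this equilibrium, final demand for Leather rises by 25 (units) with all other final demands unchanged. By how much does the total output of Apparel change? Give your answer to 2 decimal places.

Δx_A = 11.76

I − A =
  [   0.55    -0.05    -0.15]
  [  -0.35     0.80    -0.30]
  [  -0.05    -0.30     0.90]
Cofactors of I−A, C_ij = (−1)^(i+j)·(minor ij) (rows/columns in the sector order above):
  C_11 = (0.80)(0.90) − (-0.30)(-0.30) = 0.6300
  C_12 = −[(-0.35)(0.90) − (-0.30)(-0.05)] = 0.3300
  C_13 = (-0.35)(-0.30) − (0.80)(-0.05) = 0.1450
  C_21 = −[(-0.05)(0.90) − (-0.15)(-0.30)] = 0.0900
  C_22 = (0.55)(0.90) − (-0.15)(-0.05) = 0.4875
  C_23 = −[(0.55)(-0.30) − (-0.05)(-0.05)] = 0.1675
  C_31 = (-0.05)(-0.30) − (-0.15)(0.80) = 0.1350
  C_32 = −[(0.55)(-0.30) − (-0.15)(-0.35)] = 0.2175
  C_33 = (0.55)(0.80) − (-0.05)(-0.35) = 0.4225
det(I−A) = Σ_j (I−A)_1j·C_1j = (0.55)(0.6300) + (-0.05)(0.3300) + (-0.15)(0.1450) = 0.30825
adj(I−A) = Cᵀ =
  [ 0.6300   0.0900   0.1350]
  [ 0.3300   0.4875   0.2175]
  [ 0.1450   0.1675   0.4225]
(I − A)⁻¹ = adj(I−A) / det(I−A) ≈
  [   2.0438     0.2920     0.4380]
  [   1.0706     1.5815     0.7056]
  [   0.4704     0.5434     1.3706]
Δx = (I − A)⁻¹ Δd with Δd having +25 in the Leather component and 0 elsewhere.
So Δx_A = L_AL · (+25), where L_AL = adj(I−A)_AL / det(I−A) = 0.1450 / 0.30825.
Δx_A = 0.1450 × (+25) / 0.30825 = 3.625 / 0.30825 ≈ 11.76.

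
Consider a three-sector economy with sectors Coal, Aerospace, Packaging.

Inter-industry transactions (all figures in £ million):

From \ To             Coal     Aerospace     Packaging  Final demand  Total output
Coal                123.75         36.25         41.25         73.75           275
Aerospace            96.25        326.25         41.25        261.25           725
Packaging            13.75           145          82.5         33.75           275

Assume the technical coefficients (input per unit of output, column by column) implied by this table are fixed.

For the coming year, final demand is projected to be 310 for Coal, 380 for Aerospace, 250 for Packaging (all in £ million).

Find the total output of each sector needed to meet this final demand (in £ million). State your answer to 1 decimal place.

x_1 = 936.0, x_2 = 1520.7, x_3 = 858.5

Technical coefficients a_ij = z_ij / X_j:
  a_11 = 123.75/275 = 0.45, a_21 = 96.25/275 = 0.35, a_31 = 13.75/275 = 0.05
  a_12 = 36.25/725 = 0.05, a_22 = 326.25/725 = 0.45, a_32 = 145/725 = 0.20
  a_13 = 41.25/275 = 0.15, a_23 = 41.25/275 = 0.15, a_33 = 82.5/275 = 0.30
I − A =
  [   0.55    -0.05    -0.15]
  [  -0.35     0.55    -0.15]
  [  -0.05    -0.20     0.70]
Cofactors of I−A, C_ij = (−1)^(i+j)·(minor ij) (rows/columns in the sector order above):
  C_11 = (0.55)(0.70) − (-0.15)(-0.20) = 0.3550
  C_12 = −[(-0.35)(0.70) − (-0.15)(-0.05)] = 0.2525
  C_13 = (-0.35)(-0.20) − (0.55)(-0.05) = 0.0975
  C_21 = −[(-0.05)(0.70) − (-0.15)(-0.20)] = 0.0650
  C_22 = (0.55)(0.70) − (-0.15)(-0.05) = 0.3775
  C_23 = −[(0.55)(-0.20) − (-0.05)(-0.05)] = 0.1125
  C_31 = (-0.05)(-0.15) − (-0.15)(0.55) = 0.0900
  C_32 = −[(0.55)(-0.15) − (-0.15)(-0.35)] = 0.1350
  C_33 = (0.55)(0.55) − (-0.05)(-0.35) = 0.2850
det(I−A) = Σ_j (I−A)_1j·C_1j = (0.55)(0.3550) + (-0.05)(0.2525) + (-0.15)(0.0975) = 0.1680
adj(I−A) = Cᵀ =
  [ 0.3550   0.0650   0.0900]
  [ 0.2525   0.3775   0.1350]
  [ 0.0975   0.1125   0.2850]
(I − A)⁻¹ = adj(I−A) / det(I−A) ≈
  [   2.1131     0.3869     0.5357]
  [   1.5030     2.2470     0.8036]
  [   0.5804     0.6696     1.6964]
x = (I − A)⁻¹ d = adj(I−A)·d / det(I−A), with det(I−A) = 0.1680:
  x_1 = (0.3550·310 + 0.0650·380 + 0.0900·250) / 0.1680 = 157.25 / 0.1680 ≈ 936.0
  x_2 = (0.2525·310 + 0.3775·380 + 0.1350·250) / 0.1680 = 255.475 / 0.1680 ≈ 1520.7
  x_3 = (0.0975·310 + 0.1125·380 + 0.2850·250) / 0.1680 = 144.225 / 0.1680 ≈ 858.5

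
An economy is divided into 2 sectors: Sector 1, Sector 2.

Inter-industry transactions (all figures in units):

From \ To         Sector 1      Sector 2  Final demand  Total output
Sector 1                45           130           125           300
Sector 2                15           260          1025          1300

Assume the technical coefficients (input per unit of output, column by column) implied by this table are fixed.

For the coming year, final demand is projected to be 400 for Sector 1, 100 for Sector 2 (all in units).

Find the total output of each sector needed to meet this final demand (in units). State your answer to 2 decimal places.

Technical coefficients a_ij = z_ij / X_j:
  a_11 = 45/300 = 0.15, a_21 = 15/300 = 0.05
  a_12 = 130/1300 = 0.10, a_22 = 260/1300 = 0.20
I − A =
  [   0.85    -0.10]
  [  -0.05     0.80]
det(I−A) = (0.85)(0.80) − (-0.10)(-0.05) = 0.6750
adj(I−A) = [[0.80, 0.10], [0.05, 0.85]]
(I − A)⁻¹ = adj(I−A) / det(I−A) ≈
  [   1.1852     0.1481]
  [   0.0741     1.2593]
x = (I − A)⁻¹ d = adj(I−A)·d / det(I−A), with det(I−A) = 0.6750:
  x_1 = (0.80·400 + 0.10·100) / 0.6750 = 330.00 / 0.6750 ≈ 488.89
  x_2 = (0.05·400 + 0.85·100) / 0.6750 = 105.00 / 0.6750 ≈ 155.56

x_1 = 488.89, x_2 = 155.56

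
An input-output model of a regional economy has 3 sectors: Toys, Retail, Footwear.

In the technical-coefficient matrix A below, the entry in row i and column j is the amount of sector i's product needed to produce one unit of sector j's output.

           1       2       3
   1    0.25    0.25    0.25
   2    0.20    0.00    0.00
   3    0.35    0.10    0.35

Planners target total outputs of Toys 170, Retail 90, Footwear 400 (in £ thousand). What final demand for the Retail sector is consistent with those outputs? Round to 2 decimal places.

I − A =
  [   0.75    -0.25    -0.25]
  [  -0.20     1.00     0.00]
  [  -0.35    -0.10     0.65]
d = (I − A) x:
  d_1 = (+0.75)·170 + (-0.25)·90 + (-0.25)·400 = 5.00
  d_2 = (-0.20)·170 + (+1.00)·90 + (+0.00)·400 = 56.00
  d_3 = (-0.35)·170 + (-0.10)·90 + (+0.65)·400 = 191.50

d_2 = 56.00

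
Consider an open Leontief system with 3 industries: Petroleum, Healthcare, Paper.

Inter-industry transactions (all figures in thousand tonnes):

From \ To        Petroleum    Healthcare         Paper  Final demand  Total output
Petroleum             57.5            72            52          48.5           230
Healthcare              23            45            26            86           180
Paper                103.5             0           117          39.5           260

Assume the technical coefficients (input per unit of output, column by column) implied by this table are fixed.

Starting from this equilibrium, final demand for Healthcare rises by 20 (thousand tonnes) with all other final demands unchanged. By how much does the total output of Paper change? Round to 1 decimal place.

Δx_3 = 17.8

Technical coefficients a_ij = z_ij / X_j:
  a_11 = 57.5/230 = 0.25, a_21 = 23/230 = 0.10, a_31 = 103.5/230 = 0.45
  a_12 = 72/180 = 0.40, a_22 = 45/180 = 0.25, a_32 = 0/180 = 0.00
  a_13 = 52/260 = 0.20, a_23 = 26/260 = 0.10, a_33 = 117/260 = 0.45
I − A =
  [   0.75    -0.40    -0.20]
  [  -0.10     0.75    -0.10]
  [  -0.45     0.00     0.55]
Cofactors of I−A, C_ij = (−1)^(i+j)·(minor ij) (rows/columns in the sector order above):
  C_11 = (0.75)(0.55) − (-0.10)(0.00) = 0.4125
  C_12 = −[(-0.10)(0.55) − (-0.10)(-0.45)] = 0.1000
  C_13 = (-0.10)(0.00) − (0.75)(-0.45) = 0.3375
  C_21 = −[(-0.40)(0.55) − (-0.20)(0.00)] = 0.2200
  C_22 = (0.75)(0.55) − (-0.20)(-0.45) = 0.3225
  C_23 = −[(0.75)(0.00) − (-0.40)(-0.45)] = 0.1800
  C_31 = (-0.40)(-0.10) − (-0.20)(0.75) = 0.1900
  C_32 = −[(0.75)(-0.10) − (-0.20)(-0.10)] = 0.0950
  C_33 = (0.75)(0.75) − (-0.40)(-0.10) = 0.5225
det(I−A) = Σ_j (I−A)_1j·C_1j = (0.75)(0.4125) + (-0.40)(0.1000) + (-0.20)(0.3375) = 0.201875
adj(I−A) = Cᵀ =
  [ 0.4125   0.2200   0.1900]
  [ 0.1000   0.3225   0.0950]
  [ 0.3375   0.1800   0.5225]
(I − A)⁻¹ = adj(I−A) / det(I−A) ≈
  [   2.0433     1.0898     0.9412]
  [   0.4954     1.5975     0.4706]
  [   1.6718     0.8916     2.5882]
Δx = (I − A)⁻¹ Δd with Δd having +20 in the Healthcare component and 0 elsewhere.
So Δx_3 = L_32 · (+20), where L_32 = adj(I−A)_32 / det(I−A) = 0.1800 / 0.201875.
Δx_3 = 0.1800 × (+20) / 0.201875 = 3.60 / 0.201875 ≈ 17.8.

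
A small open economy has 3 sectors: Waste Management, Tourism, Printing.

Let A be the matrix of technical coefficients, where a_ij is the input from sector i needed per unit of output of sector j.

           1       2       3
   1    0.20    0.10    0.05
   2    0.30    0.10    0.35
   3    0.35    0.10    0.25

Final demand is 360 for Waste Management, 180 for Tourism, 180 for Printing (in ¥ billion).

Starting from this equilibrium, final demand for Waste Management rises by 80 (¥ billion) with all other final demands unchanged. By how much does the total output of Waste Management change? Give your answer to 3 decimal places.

I − A =
  [   0.80    -0.10    -0.05]
  [  -0.30     0.90    -0.35]
  [  -0.35    -0.10     0.75]
Cofactors of I−A, C_ij = (−1)^(i+j)·(minor ij) (rows/columns in the sector order above):
  C_11 = (0.90)(0.75) − (-0.35)(-0.10) = 0.6400
  C_12 = −[(-0.30)(0.75) − (-0.35)(-0.35)] = 0.3475
  C_13 = (-0.30)(-0.10) − (0.90)(-0.35) = 0.3450
  C_21 = −[(-0.10)(0.75) − (-0.05)(-0.10)] = 0.0800
  C_22 = (0.80)(0.75) − (-0.05)(-0.35) = 0.5825
  C_23 = −[(0.80)(-0.10) − (-0.10)(-0.35)] = 0.1150
  C_31 = (-0.10)(-0.35) − (-0.05)(0.90) = 0.0800
  C_32 = −[(0.80)(-0.35) − (-0.05)(-0.30)] = 0.2950
  C_33 = (0.80)(0.90) − (-0.10)(-0.30) = 0.6900
det(I−A) = Σ_j (I−A)_1j·C_1j = (0.80)(0.6400) + (-0.10)(0.3475) + (-0.05)(0.3450) = 0.4600
adj(I−A) = Cᵀ =
  [ 0.6400   0.0800   0.0800]
  [ 0.3475   0.5825   0.2950]
  [ 0.3450   0.1150   0.6900]
(I − A)⁻¹ = adj(I−A) / det(I−A) ≈
  [   1.3913     0.1739     0.1739]
  [   0.7554     1.2663     0.6413]
  [   0.7500     0.2500     1.5000]
Δx = (I − A)⁻¹ Δd with Δd having +80 in the Waste Management component and 0 elsewhere.
So Δx_1 = L_11 · (+80), where L_11 = adj(I−A)_11 / det(I−A) = 0.6400 / 0.4600.
Δx_1 = 0.6400 × (+80) / 0.4600 = 51.20 / 0.4600 ≈ 111.304.

Δx_1 = 111.304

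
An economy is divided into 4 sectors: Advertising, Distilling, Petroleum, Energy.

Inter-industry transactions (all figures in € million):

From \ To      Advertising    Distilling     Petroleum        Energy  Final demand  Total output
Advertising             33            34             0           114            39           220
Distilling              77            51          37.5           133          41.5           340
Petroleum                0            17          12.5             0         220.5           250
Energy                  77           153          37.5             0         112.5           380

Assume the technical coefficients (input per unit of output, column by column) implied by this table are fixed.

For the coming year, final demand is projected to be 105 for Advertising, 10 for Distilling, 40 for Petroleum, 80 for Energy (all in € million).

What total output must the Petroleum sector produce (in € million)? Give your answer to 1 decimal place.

Technical coefficients a_ij = z_ij / X_j:
  a_AA = 33/220 = 0.15, a_DA = 77/220 = 0.35, a_PA = 0/220 = 0.00, a_EA = 77/220 = 0.35
  a_AD = 34/340 = 0.10, a_DD = 51/340 = 0.15, a_PD = 17/340 = 0.05, a_ED = 153/340 = 0.45
  a_AP = 0/250 = 0.00, a_DP = 37.5/250 = 0.15, a_PP = 12.5/250 = 0.05, a_EP = 37.5/250 = 0.15
  a_AE = 114/380 = 0.30, a_DE = 133/380 = 0.35, a_PE = 0/380 = 0.00, a_EE = 0/380 = 0.00
I − A =
  [   0.85    -0.10     0.00    -0.30]
  [  -0.35     0.85    -0.15    -0.35]
  [   0.00    -0.05     0.95     0.00]
  [  -0.35    -0.45    -0.15     1.00]
Compute the cofactors C_ij = (−1)^(i+j)·(3×3 minor ij) of I−A; the adjugate is their transpose:
adj(I−A) = Cᵀ =
  [ 0.647750   0.225500   0.078750   0.273250]
  [ 0.448875   0.707750   0.172125   0.382375]
  [ 0.023625   0.037250   0.404875   0.020125]
  [ 0.432250   0.403000   0.165750   0.646750]
det(I−A) = Σ_j (I−A)_1j·C_1j = (0.85)(0.647750) + (-0.10)(0.448875) + (0.00)(0.023625) + (-0.30)(0.432250) = 0.376025
(I − A)⁻¹ = adj(I−A) / det(I−A) ≈
  [   1.7226     0.5997     0.2094     0.7267]
  [   1.1937     1.8822     0.4577     1.0169]
  [   0.0628     0.0991     1.0767     0.0535]
  [   1.1495     1.0717     0.4408     1.7200]
x = (I − A)⁻¹ d = adj(I−A)·d / det(I−A), with det(I−A) = 0.376025:
  x_A = (0.647750·105 + 0.225500·10 + 0.078750·40 + 0.273250·80) / 0.376025 = 95.27875 / 0.376025 ≈ 253.4
  x_D = (0.448875·105 + 0.707750·10 + 0.172125·40 + 0.382375·80) / 0.376025 = 91.684375 / 0.376025 ≈ 243.8
  x_P = (0.023625·105 + 0.037250·10 + 0.404875·40 + 0.020125·80) / 0.376025 = 20.658125 / 0.376025 ≈ 54.9
  x_E = (0.432250·105 + 0.403000·10 + 0.165750·40 + 0.646750·80) / 0.376025 = 107.78625 / 0.376025 ≈ 286.6

x_P = 54.9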